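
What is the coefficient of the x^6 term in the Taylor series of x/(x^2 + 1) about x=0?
Expand to order 6: x/(x^2 + 1) = x^5 - x^3 + x + O(x^7).
The coefficient of x^6 is 0.

Final answer: 0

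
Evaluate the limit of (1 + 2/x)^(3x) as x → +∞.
As x → +∞: write (1 + 2/x)^(3x) = ((1 + 2/x)^x)^3 → (e^2)^3 = e^6.
Limit = e^(6).

Final answer: e^(6)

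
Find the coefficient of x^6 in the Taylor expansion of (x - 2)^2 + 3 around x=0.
Expand to order 6: (x - 2)^2 + 3 = x^2 - 4·x + 7 + O(x^7).
The coefficient of x^6 is 0.

Final answer: 0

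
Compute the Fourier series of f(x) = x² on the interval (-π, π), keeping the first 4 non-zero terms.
-4·cos(x) + cos(2·x) - 4·cos(3·x)/9 + π^2/3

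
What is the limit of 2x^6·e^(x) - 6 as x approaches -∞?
The product is a 0·∞ indeterminate form at x → -∞.
Rewrite the product as 2x^6 / e^(-x) (an ∞/∞ form) and apply L'Hôpital, or use the standard hierarchy e^(|x|) ≫ |x^6| as x → -∞.
The indeterminate product → 0, so the limit = -6.

Final answer: -6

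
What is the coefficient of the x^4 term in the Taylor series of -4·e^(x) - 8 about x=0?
Expand to order 4: -4·e^(x) - 8 = -x^4/6 - 2·x^3/3 - 2·x^2 - 4·x - 12 + O(x^5).
The coefficient of x^4 is -1/6.

Final answer: -1/6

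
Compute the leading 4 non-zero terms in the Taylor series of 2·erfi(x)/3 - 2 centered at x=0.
2·x^5/(15·√(π)) + 4·x^3/(9·√(π)) + 4·x/(3·√(π)) - 2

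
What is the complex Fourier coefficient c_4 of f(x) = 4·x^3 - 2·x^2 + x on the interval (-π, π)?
Compute the real Fourier coefficients first: a_4 = -1/2, b_4 = 1/4 - 2·π^2.
Then c_4 = (a_4 − i·b_4)/2 = -1/4 - i/8 + i·π^2.

Final answer: -1/4 - i/8 + i·π^2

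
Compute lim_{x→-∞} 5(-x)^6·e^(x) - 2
The product is a 0·∞ indeterminate form at x → -∞.
Rewrite the product as 5(-x)^6 / e^(-x) (an ∞/∞ form) and apply L'Hôpital, or use the standard hierarchy e^(|x|) ≫ |(-x)^6| as x → -∞.
The indeterminate product → 0, so the limit = -2.

Final answer: -2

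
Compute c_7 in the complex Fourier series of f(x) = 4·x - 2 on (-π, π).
Compute the real Fourier coefficients first: a_7 = 0, b_7 = 8/7.
Then c_7 = (a_7 − i·b_7)/2 = -4·i/7.

Final answer: -4·i/7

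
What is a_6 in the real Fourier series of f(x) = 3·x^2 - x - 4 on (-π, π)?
a_6 = (1/π) ∫_{-π}^{π} f(x)·cos(6x) dx.
Evaluate the integral (use parity and integration by parts as needed): a_6 = 1/3.

Final answer: 1/3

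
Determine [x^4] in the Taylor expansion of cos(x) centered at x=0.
Expand to order 4: cos(x) = x^4/24 - x^2/2 + 1 + O(x^5).
The coefficient of x^4 is 1/24.

Final answer: 1/24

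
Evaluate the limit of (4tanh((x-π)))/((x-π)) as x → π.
Both numerator and denominator → 0 as x → π; this is a 0/0 indeterminate form.
Expand each to leading order near x = π: numerator ~ 4·(x - π), denominator ~ (x - π).
The limit of the ratio is 4.

Final answer: 4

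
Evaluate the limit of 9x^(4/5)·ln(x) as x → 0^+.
This is a 0·∞ indeterminate form at x → 0⁺.
Rewrite the product as 9·ln(x) / x^(-4/5) and apply L'Hôpital, or use the standard hierarchy x^(-4/5) ≫ |ln x| as x → 0⁺.
The indeterminate product → 0, so the limit = 0.

Final answer: 0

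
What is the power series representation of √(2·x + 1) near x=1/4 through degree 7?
√(6)/2 + √(6)·(x - 1/4)/3 - √(6)·(x - 1/4)^2/9 + 2·√(6)·(x - 1/4)^3/27 - 5·√(6)·(x - 1/4)^4/81 + 14·√(6)·(x - 1/4)^5/243 - 14·√(6)·(x - 1/4)^6/243 + 44·√(6)·(x - 1/4)^7/729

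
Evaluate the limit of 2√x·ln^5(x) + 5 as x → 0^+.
The product is a 0·∞ indeterminate form at x → 0⁺.
Rewrite the product as 2·ln^5(x) / x^(-1/2) and apply L'Hôpital, or use the standard hierarchy x^(-1/2) ≫ |ln x|^5 as x → 0⁺.
The indeterminate product → 0, so the limit = 5.

Final answer: 5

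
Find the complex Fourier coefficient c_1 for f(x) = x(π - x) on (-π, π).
Compute the real Fourier coefficients first: a_1 = 4, b_1 = 2·π.
Then c_1 = (a_1 − i·b_1)/2 = 2 - i·π.

Final answer: 2 - i·π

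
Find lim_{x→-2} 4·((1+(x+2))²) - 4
Direct substitution at x = -2 gives 0.

Final answer: 0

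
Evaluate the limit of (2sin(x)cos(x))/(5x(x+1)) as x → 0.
Both numerator and denominator → 0 as x → 0; this is a 0/0 indeterminate form.
Expand each to leading order near x = 0: numerator ~ 2·x, denominator ~ 5·x.
The limit of the ratio is 2/5.

Final answer: 2/5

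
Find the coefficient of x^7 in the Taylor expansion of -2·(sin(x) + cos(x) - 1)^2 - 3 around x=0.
1/20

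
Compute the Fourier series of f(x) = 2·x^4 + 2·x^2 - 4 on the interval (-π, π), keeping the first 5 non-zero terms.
(88 - 16·π^2)·cos(x) + (-4 + 4·π^2)·cos(2·x) + (8/27 - 16·π^2/9)·cos(3·x) + (1/8 + π^2)·cos(4·x) - 4 + 2·π^2/3 + 2·π^4/5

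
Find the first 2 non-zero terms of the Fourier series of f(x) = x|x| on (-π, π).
(-8 + 2·π^2)·sin(x)/π - π·sin(2·x)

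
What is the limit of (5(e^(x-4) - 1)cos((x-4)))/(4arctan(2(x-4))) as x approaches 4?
Both numerator and denominator → 0 as x → 4; this is a 0/0 indeterminate form.
Expand each to leading order near x = 4: numerator ~ 5·(x - 4), denominator ~ 8·(x - 4).
The limit of the ratio is 5/8.

Final answer: 5/8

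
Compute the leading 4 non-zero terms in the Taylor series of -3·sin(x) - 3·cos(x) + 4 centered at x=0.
x^3/2 + 3·x^2/2 - 3·x + 1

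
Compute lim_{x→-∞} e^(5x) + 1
Evaluate the dominant behaviour as x → -∞; each term tends to a finite value or vanishes.
Limit = 1.

Final answer: 1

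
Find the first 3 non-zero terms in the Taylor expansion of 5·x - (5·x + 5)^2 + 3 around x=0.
-25·x^2 - 45·x - 22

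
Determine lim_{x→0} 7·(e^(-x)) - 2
Direct substitution at x = 0 gives 5.

Final answer: 5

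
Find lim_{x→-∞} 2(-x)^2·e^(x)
This is a 0·∞ indeterminate form at x → -∞.
Rewrite the product as 2(-x)^2 / e^(-x) (an ∞/∞ form) and apply L'Hôpital, or use the standard hierarchy e^(|x|) ≫ |(-x)^2| as x → -∞.
The indeterminate product → 0, so the limit = 0.

Final answer: 0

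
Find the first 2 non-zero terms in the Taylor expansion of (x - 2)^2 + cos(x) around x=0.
5 - 4·x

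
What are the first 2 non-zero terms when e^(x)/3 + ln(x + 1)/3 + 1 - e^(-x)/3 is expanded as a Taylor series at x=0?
x + 1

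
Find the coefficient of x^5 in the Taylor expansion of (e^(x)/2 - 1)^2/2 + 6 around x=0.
Expand to order 5: (e^(x)/2 - 1)^2/2 + 6 = 7·x^5/240 + x^4/16 + x^3/12 - x/4 + 49/8 + O(x^6).
The coefficient of x^5 is 7/240.

Final answer: 7/240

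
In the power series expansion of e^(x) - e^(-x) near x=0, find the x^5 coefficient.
Expand to order 5: e^(x) - e^(-x) = x^5/60 + x^3/3 + 2·x + O(x^6).
The coefficient of x^5 is 1/60.

Final answer: 1/60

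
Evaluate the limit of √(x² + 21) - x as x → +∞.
This is an ∞ − ∞ indeterminate form.
Multiply and divide by the conjugate √(x²+21) + x; the x² terms cancel, leaving 21/(√(x²+21)+x) → 0.
Limit = 0.

Final answer: 0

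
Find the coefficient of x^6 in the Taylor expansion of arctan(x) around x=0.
Expand to order 6: arctan(x) = x^5/5 - x^3/3 + x + O(x^7).
The coefficient of x^6 is 0.

Final answer: 0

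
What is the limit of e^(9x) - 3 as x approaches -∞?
Evaluate the dominant behaviour as x → -∞; each term tends to a finite value or vanishes.
Limit = -3.

Final answer: -3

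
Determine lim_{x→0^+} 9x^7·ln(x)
This is a 0·∞ indeterminate form at x → 0⁺.
Rewrite the product as 9·ln(x) / x^(-7) and apply L'Hôpital, or use the standard hierarchy x^(-7) ≫ |ln x| as x → 0⁺.
The indeterminate product → 0, so the limit = 0.

Final answer: 0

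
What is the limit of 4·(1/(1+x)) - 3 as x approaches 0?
Direct substitution at x = 0 gives 1.

Final answer: 1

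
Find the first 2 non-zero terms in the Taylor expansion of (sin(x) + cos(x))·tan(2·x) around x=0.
2·x^2 + 2·x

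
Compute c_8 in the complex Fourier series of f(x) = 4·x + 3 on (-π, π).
Compute the real Fourier coefficients first: a_8 = 0, b_8 = -1.
Then c_8 = (a_8 − i·b_8)/2 = i/2.

Final answer: i/2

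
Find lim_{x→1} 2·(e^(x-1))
Direct substitution at x = 1 gives 2.

Final answer: 2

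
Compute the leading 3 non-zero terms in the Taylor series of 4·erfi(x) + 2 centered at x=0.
8·x^3/(3·√(π)) + 8·x/√(π) + 2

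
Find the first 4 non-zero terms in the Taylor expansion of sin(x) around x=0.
-x^7/5040 + x^5/120 - x^3/6 + x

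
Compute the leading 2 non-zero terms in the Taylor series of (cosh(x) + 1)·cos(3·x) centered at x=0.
2 - 17·x^2/2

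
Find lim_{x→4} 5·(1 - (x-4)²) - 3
Direct substitution at x = 4 gives 2.

Final answer: 2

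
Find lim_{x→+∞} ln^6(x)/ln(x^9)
This is an ∞/∞ indeterminate form as x → +∞.
Write ln(x^9) = 9·ln(x), reducing the quotient to ln^5(x)/9 → ∞.
Limit = ∞.

Final answer: ∞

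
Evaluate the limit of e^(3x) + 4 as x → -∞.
Evaluate the dominant behaviour as x → -∞; each term tends to a finite value or vanishes.
Limit = 4.

Final answer: 4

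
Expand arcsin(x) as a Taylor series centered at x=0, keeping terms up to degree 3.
x^3/6 + x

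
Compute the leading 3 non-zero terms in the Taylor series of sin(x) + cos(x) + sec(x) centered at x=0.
-x^3/6 + x + 2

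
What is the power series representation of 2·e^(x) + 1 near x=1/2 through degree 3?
1 + 2·e^(1/2) + 2·e^(1/2)·(x - 1/2) + e^(1/2)·(x - 1/2)^2 + e^(1/2)·(x - 1/2)^3/3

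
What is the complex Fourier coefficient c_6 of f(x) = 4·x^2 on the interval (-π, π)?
Compute the real Fourier coefficients first: a_6 = 4/9, b_6 = 0.
Then c_6 = (a_6 − i·b_6)/2 = 2/9.

Final answer: 2/9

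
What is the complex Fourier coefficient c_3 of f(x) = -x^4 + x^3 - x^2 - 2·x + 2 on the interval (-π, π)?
Compute the real Fourier coefficients first: a_3 = -4/27 + 8·π^2/9, b_3 = -16/9 + 2·π^2/3.
Then c_3 = (a_3 − i·b_3)/2 = -2/27 + 4·π^2/9 - i·π^2/3 + 8·i/9.

Final answer: -2/27 + 4·π^2/9 - i·π^2/3 + 8·i/9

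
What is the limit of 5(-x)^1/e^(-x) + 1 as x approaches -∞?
The quotient is an ∞/∞ indeterminate form as x → -∞.
Compare growth rates of the dominant terms (exponentials ≫ polynomials ≫ logarithms), or apply L'Hôpital's rule; the quotient → 0.
Adding the constant: 0 + 1 = 1. Limit = 1.

Final answer: 1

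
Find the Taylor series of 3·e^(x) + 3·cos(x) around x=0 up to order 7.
x^7/1680 + x^5/40 + x^4/4 + x^3/2 + 3·x + 6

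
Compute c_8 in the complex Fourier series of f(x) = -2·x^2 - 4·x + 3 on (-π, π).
Compute the real Fourier coefficients first: a_8 = -1/8, b_8 = 1.
Then c_8 = (a_8 − i·b_8)/2 = -1/16 - i/2.

Final answer: -1/16 - i/2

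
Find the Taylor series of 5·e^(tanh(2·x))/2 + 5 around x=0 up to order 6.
194·x^6/9 - 2·x^5 - 35·x^4/3 - 10·x^3/3 + 5·x^2 + 5·x + 15/2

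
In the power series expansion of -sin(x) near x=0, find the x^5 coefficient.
Expand to order 5: -sin(x) = -x^5/120 + x^3/6 - x + O(x^6).
The coefficient of x^5 is -1/120.

Final answer: -1/120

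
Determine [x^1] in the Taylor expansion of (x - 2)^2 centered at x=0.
Expand to order 1: (x - 2)^2 = 4 - 4·x + O(x^2).
The coefficient of x^1 is -4.

Final answer: -4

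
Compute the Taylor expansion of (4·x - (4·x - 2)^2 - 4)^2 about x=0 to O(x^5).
256·x^4 - 640·x^3 + 656·x^2 - 320·x + 64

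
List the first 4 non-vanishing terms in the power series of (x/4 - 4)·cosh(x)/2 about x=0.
x^3/16 - x^2 + x/8 - 2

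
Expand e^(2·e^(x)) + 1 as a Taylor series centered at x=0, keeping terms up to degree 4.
47·x^4·e^(2)/12 + 11·x^3·e^(2)/3 + 3·x^2·e^(2) + 2·x·e^(2) + 1 + e^(2)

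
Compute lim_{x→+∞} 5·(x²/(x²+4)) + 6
Evaluate the dominant behaviour as x → +∞; each term tends to a finite value or vanishes.
Limit = 11.

Final answer: 11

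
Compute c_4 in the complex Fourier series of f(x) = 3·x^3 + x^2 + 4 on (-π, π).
Compute the real Fourier coefficients first: a_4 = 1/4, b_4 = 9/16 - 3·π^2/2.
Then c_4 = (a_4 − i·b_4)/2 = 1/8 - 9·i/32 + 3·i·π^2/4.

Final answer: 1/8 - 9·i/32 + 3·i·π^2/4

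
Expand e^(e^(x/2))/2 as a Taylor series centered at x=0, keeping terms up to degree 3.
5·e·x^3/96 + e·x^2/8 + e·x/4 + e/2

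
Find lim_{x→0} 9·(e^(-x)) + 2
Direct substitution at x = 0 gives 11.

Final answer: 11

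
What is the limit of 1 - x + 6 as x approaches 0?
Direct substitution at x = 0 gives 7.

Final answer: 7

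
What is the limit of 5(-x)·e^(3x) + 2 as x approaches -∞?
The product is a 0·∞ indeterminate form at x → -∞.
Rewrite the product as 5(-x) / e^(-3x) (an ∞/∞ form) and apply L'Hôpital, or use the standard hierarchy e^(3|x|) ≫ |(-x)| as x → -∞.
The indeterminate product → 0, so the limit = 2.

Final answer: 2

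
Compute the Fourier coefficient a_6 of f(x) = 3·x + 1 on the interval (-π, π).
a_6 = (1/π) ∫_{-π}^{π} f(x)·cos(6x) dx.
Evaluate the integral (use parity and integration by parts as needed): a_6 = 0.

Final answer: 0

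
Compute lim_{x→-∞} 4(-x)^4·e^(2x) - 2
The product is a 0·∞ indeterminate form at x → -∞.
Rewrite the product as 4(-x)^4 / e^(-2x) (an ∞/∞ form) and apply L'Hôpital, or use the standard hierarchy e^(2|x|) ≫ |(-x)^4| as x → -∞.
The indeterminate product → 0, so the limit = -2.

Final answer: -2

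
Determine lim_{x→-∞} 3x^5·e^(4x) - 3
The product is a 0·∞ indeterminate form at x → -∞.
Rewrite the product as 3x^5 / e^(-4x) (an ∞/∞ form) and apply L'Hôpital, or use the standard hierarchy e^(4|x|) ≫ |x^5| as x → -∞.
The indeterminate product → 0, so the limit = -3.

Final answer: -3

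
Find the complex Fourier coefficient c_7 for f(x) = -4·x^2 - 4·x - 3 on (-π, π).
Compute the real Fourier coefficients first: a_7 = 16/49, b_7 = -8/7.
Then c_7 = (a_7 − i·b_7)/2 = 8/49 + 4·i/7.

Final answer: 8/49 + 4·i/7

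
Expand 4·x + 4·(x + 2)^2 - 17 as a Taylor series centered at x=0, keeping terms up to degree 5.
4·x^2 + 20·x - 1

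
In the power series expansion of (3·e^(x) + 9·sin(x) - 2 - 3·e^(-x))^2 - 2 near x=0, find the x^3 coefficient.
Expand to order 3: (3·e^(x) + 9·sin(x) - 2 - 3·e^(-x))^2 - 2 = 2·x^3 + 225·x^2 - 60·x + 2 + O(x^4).
The coefficient of x^3 is 2.

Final answer: 2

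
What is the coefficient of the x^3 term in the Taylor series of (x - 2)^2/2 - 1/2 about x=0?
Expand to order 3: (x - 2)^2/2 - 1/2 = x^2/2 - 2·x + 3/2 + O(x^4).
The coefficient of x^3 is 0.

Final answer: 0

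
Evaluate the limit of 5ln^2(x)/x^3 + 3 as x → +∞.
The quotient is an ∞/∞ indeterminate form as x → +∞.
The polynomial denominator x^3 dominates the logarithmic numerator (any positive power of x ≫ ln^2(x) as x → ∞), so the quotient → 0.
Adding the constant: 0 + 3 = 3. Limit = 3.

Final answer: 3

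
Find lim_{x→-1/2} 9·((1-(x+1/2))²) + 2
Direct substitution at x = -1/2 gives 11.

Final answer: 11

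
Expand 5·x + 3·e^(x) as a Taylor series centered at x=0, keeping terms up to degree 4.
x^4/8 + x^3/2 + 3·x^2/2 + 8·x + 3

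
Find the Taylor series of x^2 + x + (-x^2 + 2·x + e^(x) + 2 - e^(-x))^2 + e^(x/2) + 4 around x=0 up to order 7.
-20479·x^7/645120 + 751·x^6/3072 - 2303·x^5/3840 + 1409·x^4/384 - 319·x^3/48 + 105·x^2/8 + 35·x/2 + 9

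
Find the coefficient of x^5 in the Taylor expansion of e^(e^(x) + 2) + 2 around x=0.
Expand to order 5: e^(e^(x) + 2) + 2 = 13·x^5·e^(3)/30 + 5·x^4·e^(3)/8 + 5·x^3·e^(3)/6 + x^2·e^(3) + x·e^(3) + 2 + e^(3) + O(x^6).
The coefficient of x^5 is 13·e^(3)/30.

Final answer: 13·e^(3)/30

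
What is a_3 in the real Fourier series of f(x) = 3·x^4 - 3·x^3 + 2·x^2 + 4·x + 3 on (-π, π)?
a_3 = (1/π) ∫_{-π}^{π} f(x)·cos(3x) dx.
Evaluate the integral (use parity and integration by parts as needed): a_3 = 8/9 - 8·π^2/3.

Final answer: 8/9 - 8·π^2/3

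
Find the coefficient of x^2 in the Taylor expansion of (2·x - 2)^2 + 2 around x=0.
Expand to order 2: (2·x - 2)^2 + 2 = 4·x^2 - 8·x + 6 + O(x^3).
The coefficient of x^2 is 4.

Final answer: 4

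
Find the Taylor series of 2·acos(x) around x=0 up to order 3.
-x^3/3 - 2·x + π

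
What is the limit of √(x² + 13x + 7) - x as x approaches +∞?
As x → +∞: multiply by the conjugate to get (13x+7)/(√(x²+13x+7)+x); the denominator ~ 2x, so the limit is 13/2.
Limit = 13/2.

Final answer: 13/2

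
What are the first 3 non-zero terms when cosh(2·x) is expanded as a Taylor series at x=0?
2·x^4/3 + 2·x^2 + 1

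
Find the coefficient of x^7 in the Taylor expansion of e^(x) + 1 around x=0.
Expand to order 7: e^(x) + 1 = x^7/5040 + x^6/720 + x^5/120 + x^4/24 + x^3/6 + x^2/2 + x + 2 + O(x^8).
The coefficient of x^7 is 1/5040.

Final answer: 1/5040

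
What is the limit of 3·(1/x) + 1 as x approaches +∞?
Evaluate the dominant behaviour as x → +∞; each term tends to a finite value or vanishes.
Limit = 1.

Final answer: 1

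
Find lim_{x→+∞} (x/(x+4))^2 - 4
As x → +∞: x/(x+4) = 1/(1 + 4/x) → 1, and the 2nd power of a limit-1 base also → 1; with the additive constant, 1 - 4 = -3.
Limit = -3.

Final answer: -3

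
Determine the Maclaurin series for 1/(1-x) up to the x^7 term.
x^7 + x^6 + x^5 + x^4 + x^3 + x^2 + x + 1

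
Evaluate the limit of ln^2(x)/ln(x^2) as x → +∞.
This is an ∞/∞ indeterminate form as x → +∞.
Write ln(x^2) = 2·ln(x), reducing the quotient to ln(x)/2 → ∞.
Limit = ∞.

Final answer: ∞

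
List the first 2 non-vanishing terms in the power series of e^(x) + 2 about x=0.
x + 3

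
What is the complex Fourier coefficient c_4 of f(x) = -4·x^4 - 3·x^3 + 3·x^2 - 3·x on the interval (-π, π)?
Compute the real Fourier coefficients first: a_4 = 3/2 - 2·π^2, b_4 = 15/16 + 3·π^2/2.
Then c_4 = (a_4 − i·b_4)/2 = -π^2 + 3/4 - 3·i·π^2/4 - 15·i/32.

Final answer: -π^2 + 3/4 - 3·i·π^2/4 - 15·i/32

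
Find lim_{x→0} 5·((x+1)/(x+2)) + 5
Direct substitution at x = 0 gives 15/2.

Final answer: 15/2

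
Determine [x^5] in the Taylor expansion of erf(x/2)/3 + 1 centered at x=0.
Expand to order 5: erf(x/2)/3 + 1 = x^5/(480·√(π)) - x^3/(36·√(π)) + x/(3·√(π)) + 1 + O(x^6).
The coefficient of x^5 is 1/(480·√(π)).

Final answer: 1/(480·√(π))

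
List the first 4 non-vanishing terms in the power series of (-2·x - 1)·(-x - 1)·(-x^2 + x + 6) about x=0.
-x^3 + 14·x^2 + 19·x + 6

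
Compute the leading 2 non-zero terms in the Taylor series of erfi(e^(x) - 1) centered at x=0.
x^2/√(π) + 2·x/√(π)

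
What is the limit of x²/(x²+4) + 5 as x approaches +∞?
Evaluate the dominant behaviour as x → +∞; each term tends to a finite value or vanishes.
Limit = 6.

Final answer: 6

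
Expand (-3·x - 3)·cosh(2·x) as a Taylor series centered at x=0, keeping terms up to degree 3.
-6·x^3 - 6·x^2 - 3·x - 3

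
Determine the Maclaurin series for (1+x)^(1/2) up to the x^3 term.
x^3/16 - x^2/8 + x/2 + 1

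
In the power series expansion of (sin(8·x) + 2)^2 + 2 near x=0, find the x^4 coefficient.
Expand to order 4: (sin(8·x) + 2)^2 + 2 = -4096·x^4/3 - 1024·x^3/3 + 64·x^2 + 32·x + 6 + O(x^5).
The coefficient of x^4 is -4096/3.

Final answer: -4096/3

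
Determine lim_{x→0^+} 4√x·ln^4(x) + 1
The product is a 0·∞ indeterminate form at x → 0⁺.
Rewrite the product as 4·ln^4(x) / x^(-1/2) and apply L'Hôpital, or use the standard hierarchy x^(-1/2) ≫ |ln x|^4 as x → 0⁺.
The indeterminate product → 0, so the limit = 1.

Final answer: 1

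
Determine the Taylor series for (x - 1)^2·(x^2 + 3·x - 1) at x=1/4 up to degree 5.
-27/256 + 9·(x - 1/4)/4 - 39·(x - 1/4)^2/8 + 2·(x - 1/4)^3 + (x - 1/4)^4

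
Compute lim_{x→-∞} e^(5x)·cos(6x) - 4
Evaluate the dominant behaviour as x → -∞; each term tends to a finite value or vanishes.
Limit = -4.

Final answer: -4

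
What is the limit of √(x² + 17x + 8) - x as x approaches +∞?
This is an ∞ − ∞ indeterminate form.
Multiply and divide by the conjugate √(x²+17x + 8) + x; the x² terms cancel, leaving (17x + 8)/(√(x²+17x + 8)+x) → 17/2.
Limit = 17/2.

Final answer: 17/2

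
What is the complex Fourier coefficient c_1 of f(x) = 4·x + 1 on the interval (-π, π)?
Compute the real Fourier coefficients first: a_1 = 0, b_1 = 8.
Then c_1 = (a_1 − i·b_1)/2 = -4·i.

Final answer: -4·i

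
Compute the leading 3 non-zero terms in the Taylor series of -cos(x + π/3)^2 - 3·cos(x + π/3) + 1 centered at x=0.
x^2/4 + 2·√(3)·x - 3/4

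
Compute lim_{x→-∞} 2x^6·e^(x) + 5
The product is a 0·∞ indeterminate form at x → -∞.
Rewrite the product as 2x^6 / e^(-x) (an ∞/∞ form) and apply L'Hôpital, or use the standard hierarchy e^(|x|) ≫ |x^6| as x → -∞.
The indeterminate product → 0, so the limit = 5.

Final answer: 5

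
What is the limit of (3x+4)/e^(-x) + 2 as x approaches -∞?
The quotient is an ∞/∞ indeterminate form as x → -∞.
Compare growth rates of the dominant terms (exponentials ≫ polynomials ≫ logarithms), or apply L'Hôpital's rule; the quotient → 0.
Adding the constant: 0 + 2 = 2. Limit = 2.

Final answer: 2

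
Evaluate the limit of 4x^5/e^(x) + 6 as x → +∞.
The quotient is an ∞/∞ indeterminate form as x → +∞.
The exponential denominator e^(x) dominates the polynomial numerator (e^x ≫ x^5 as x → ∞), so the quotient → 0.
Adding the constant: 0 + 6 = 6. Limit = 6.

Final answer: 6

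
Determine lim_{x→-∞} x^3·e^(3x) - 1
The product is a 0·∞ indeterminate form at x → -∞.
Rewrite the product as x^3 / e^(-3x) (an ∞/∞ form) and apply L'Hôpital, or use the standard hierarchy e^(3|x|) ≫ |x^3| as x → -∞.
The indeterminate product → 0, so the limit = -1.

Final answer: -1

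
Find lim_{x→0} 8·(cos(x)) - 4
Direct substitution at x = 0 gives 4.

Final answer: 4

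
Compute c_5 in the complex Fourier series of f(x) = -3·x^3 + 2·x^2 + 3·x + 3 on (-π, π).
Compute the real Fourier coefficients first: a_5 = -8/25, b_5 = 186/125 - 6·π^2/5.
Then c_5 = (a_5 − i·b_5)/2 = -4/25 - 93·i/125 + 3·i·π^2/5.

Final answer: -4/25 - 93·i/125 + 3·i·π^2/5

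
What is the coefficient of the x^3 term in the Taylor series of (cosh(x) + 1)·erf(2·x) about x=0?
Expand to order 3: (cosh(x) + 1)·erf(2·x) = -26·x^3/(3·√(π)) + 8·x/√(π) + O(x^4).
The coefficient of x^3 is -26/(3·√(π)).

Final answer: -26/(3·√(π))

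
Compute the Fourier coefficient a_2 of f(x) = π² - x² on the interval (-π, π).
a_2 = (1/π) ∫_{-π}^{π} f(x)·cos(2x) dx.
Evaluate the integral (use parity and integration by parts as needed): a_2 = -1.

Final answer: -1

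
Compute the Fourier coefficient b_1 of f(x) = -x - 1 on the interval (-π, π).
b_1 = (1/π) ∫_{-π}^{π} f(x)·sin(1x) dx.
Evaluate the integral (use parity and integration by parts as needed): b_1 = -2.

Final answer: -2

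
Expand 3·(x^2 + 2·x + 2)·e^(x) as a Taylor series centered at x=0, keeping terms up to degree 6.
11·x^6/60 + 4·x^5/5 + 11·x^4/4 + 7·x^3 + 12·x^2 + 12·x + 6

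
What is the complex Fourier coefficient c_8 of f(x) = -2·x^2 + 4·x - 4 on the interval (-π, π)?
Compute the real Fourier coefficients first: a_8 = -1/8, b_8 = -1.
Then c_8 = (a_8 − i·b_8)/2 = -1/16 + i/2.

Final answer: -1/16 + i/2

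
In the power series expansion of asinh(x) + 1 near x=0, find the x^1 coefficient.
Expand to order 1: asinh(x) + 1 = x + 1 + O(x^2).
The coefficient of x^1 is 1.

Final answer: 1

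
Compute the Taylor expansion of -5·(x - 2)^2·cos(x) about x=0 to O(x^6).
5·x^5/6 + 5·x^4/3 - 10·x^3 + 5·x^2 + 20·x - 20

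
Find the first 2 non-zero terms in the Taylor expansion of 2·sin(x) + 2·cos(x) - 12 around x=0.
2·x - 10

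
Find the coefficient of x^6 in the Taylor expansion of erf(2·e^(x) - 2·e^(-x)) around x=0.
0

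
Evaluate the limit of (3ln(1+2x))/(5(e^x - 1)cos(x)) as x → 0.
Both numerator and denominator → 0 as x → 0; this is a 0/0 indeterminate form.
Expand each to leading order near x = 0: numerator ~ 6·x, denominator ~ 5·x.
The limit of the ratio is 6/5.

Final answer: 6/5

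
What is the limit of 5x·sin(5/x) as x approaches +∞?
As x → +∞: let u = 5/x → 0⁺; then 5·x·sin(5/x) = 5·5·sin(u)/u → 5·5·1 = 25.
Limit = 25.

Final answer: 25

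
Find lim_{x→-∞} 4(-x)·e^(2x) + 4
The product is a 0·∞ indeterminate form at x → -∞.
Rewrite the product as 4(-x) / e^(-2x) (an ∞/∞ form) and apply L'Hôpital, or use the standard hierarchy e^(2|x|) ≫ |(-x)| as x → -∞.
The indeterminate product → 0, so the limit = 4.

Final answer: 4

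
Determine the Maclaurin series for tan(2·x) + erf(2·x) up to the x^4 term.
x^3·(8/3 - 16/(3·√(π))) + x·(2 + 4/√(π))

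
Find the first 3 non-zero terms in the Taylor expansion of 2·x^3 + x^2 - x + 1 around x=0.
x^2 - x + 1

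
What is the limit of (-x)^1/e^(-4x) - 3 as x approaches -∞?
The quotient is an ∞/∞ indeterminate form as x → -∞.
Compare growth rates of the dominant terms (exponentials ≫ polynomials ≫ logarithms), or apply L'Hôpital's rule; the quotient → 0.
Adding the constant: 0 - 3 = -3. Limit = -3.

Final answer: -3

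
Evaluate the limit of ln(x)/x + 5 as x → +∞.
Evaluate the dominant behaviour as x → +∞; each term tends to a finite value or vanishes.
Limit = 5.

Final answer: 5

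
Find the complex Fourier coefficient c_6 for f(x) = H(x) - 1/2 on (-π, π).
Compute the real Fourier coefficients first: a_6 = 0, b_6 = 0.
Then c_6 = (a_6 − i·b_6)/2 = 0.

Final answer: 0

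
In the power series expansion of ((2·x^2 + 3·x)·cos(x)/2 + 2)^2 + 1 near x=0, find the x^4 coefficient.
Expand to order 4: ((2·x^2 + 3·x)·cos(x)/2 + 2)^2 + 1 = -13·x^4/4 + 25·x^2/4 + 6·x + 5 + O(x^5).
The coefficient of x^4 is -13/4.

Final answer: -13/4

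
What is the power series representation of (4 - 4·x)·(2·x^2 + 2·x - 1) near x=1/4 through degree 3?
-9/8 + 21·(x - 1/4)/2 - 6·(x - 1/4)^2 - 8·(x - 1/4)^3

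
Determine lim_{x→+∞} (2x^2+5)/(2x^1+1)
This is an ∞/∞ indeterminate form as x → +∞.
Divide numerator and denominator by x^2 and let the lower-order terms vanish; the numerator's degree 2 exceeds the denominator's degree 1, so the quotient diverges.
Limit = ∞.

Final answer: ∞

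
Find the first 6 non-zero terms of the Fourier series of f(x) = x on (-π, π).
2·sin(x) - sin(2·x) + 2·sin(3·x)/3 - sin(4·x)/2 + 2·sin(5·x)/5 - sin(6·x)/3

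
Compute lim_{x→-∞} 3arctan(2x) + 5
Evaluate the dominant behaviour as x → -∞; each term tends to a finite value or vanishes.
Limit = 5 - 3·π/2.

Final answer: 5 - 3·π/2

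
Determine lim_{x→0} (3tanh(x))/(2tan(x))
Both numerator and denominator → 0 as x → 0; this is a 0/0 indeterminate form.
Expand each to leading order near x = 0: numerator ~ 3·x, denominator ~ 2·x.
The limit of the ratio is 3/2.

Final answer: 3/2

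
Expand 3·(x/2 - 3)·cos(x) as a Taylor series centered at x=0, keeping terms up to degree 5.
x^5/16 - 3·x^4/8 - 3·x^3/4 + 9·x^2/2 + 3·x/2 - 9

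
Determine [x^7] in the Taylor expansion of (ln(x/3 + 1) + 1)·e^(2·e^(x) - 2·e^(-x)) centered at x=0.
Expand to order 7: (ln(x/3 + 1) + 1)·e^(2·e^(x) - 2·e^(-x)) = 2337161·x^7/153090 + 37543·x^6/2187 + 43259·x^5/2430 + 1805·x^4/108 + 1117·x^3/81 + 167·x^2/18 + 13·x/3 + 1 + O(x^8).
The coefficient of x^7 is 2337161/153090.

Final answer: 2337161/153090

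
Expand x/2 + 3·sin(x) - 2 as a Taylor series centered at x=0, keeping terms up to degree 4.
-x^3/2 + 7·x/2 - 2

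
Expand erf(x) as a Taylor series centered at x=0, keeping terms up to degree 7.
-x^7/(21·√(π)) + x^5/(5·√(π)) - 2·x^3/(3·√(π)) + 2·x/√(π)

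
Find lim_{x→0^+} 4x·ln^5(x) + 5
The product is a 0·∞ indeterminate form at x → 0⁺.
Rewrite the product as 4·ln^5(x) / x^(-1) and apply L'Hôpital, or use the standard hierarchy x^(-1) ≫ |ln x|^5 as x → 0⁺.
The indeterminate product → 0, so the limit = 5.

Final answer: 5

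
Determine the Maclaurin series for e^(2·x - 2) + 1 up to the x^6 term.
4·x^6·e^(-2)/45 + 4·x^5·e^(-2)/15 + 2·x^4·e^(-2)/3 + 4·x^3·e^(-2)/3 + 2·x^2·e^(-2) + 2·x·e^(-2) + e^(-2) + 1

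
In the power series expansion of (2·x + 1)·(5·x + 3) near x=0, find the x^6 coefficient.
Expand to order 6: (2·x + 1)·(5·x + 3) = 10·x^2 + 11·x + 3 + O(x^7).
The coefficient of x^6 is 0.

Final answer: 0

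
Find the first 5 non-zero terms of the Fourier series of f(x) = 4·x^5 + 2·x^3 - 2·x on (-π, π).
(-156·π^2 + 8·π^4 + 932)·sin(x) + (-4·π^4 - 25 + 18·π^2)·sin(2·x) + (-124·π^2/27 + 140/81 + 8·π^4/3)·sin(3·x) + (-2·π^4 + 7/16 + 3·π^2/2)·sin(4·x) + (-12·π^2/25 - 428/625 + 8·π^4/5)·sin(5·x)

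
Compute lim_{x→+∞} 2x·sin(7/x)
As x → +∞: let u = 7/x → 0⁺; then 2·x·sin(7/x) = 2·7·sin(u)/u → 2·7·1 = 14.
Limit = 14.

Final answer: 14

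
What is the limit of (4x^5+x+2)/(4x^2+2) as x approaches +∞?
This is an ∞/∞ indeterminate form as x → +∞.
Divide numerator and denominator by x^5 and let the lower-order terms vanish; the numerator's degree 5 exceeds the denominator's degree 2, so the quotient diverges.
Limit = ∞.

Final answer: ∞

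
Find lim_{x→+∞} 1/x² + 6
Evaluate the dominant behaviour as x → +∞; each term tends to a finite value or vanishes.
Limit = 6.

Final answer: 6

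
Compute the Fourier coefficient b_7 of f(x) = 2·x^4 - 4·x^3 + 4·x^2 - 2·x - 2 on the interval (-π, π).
b_7 = (1/π) ∫_{-π}^{π} f(x)·sin(7x) dx.
Evaluate the integral (use parity and integration by parts as needed): b_7 = -8·π^2/7 - 148/343.

Final answer: -8·π^2/7 - 148/343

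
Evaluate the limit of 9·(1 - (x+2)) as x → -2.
Direct substitution at x = -2 gives 9.

Final answer: 9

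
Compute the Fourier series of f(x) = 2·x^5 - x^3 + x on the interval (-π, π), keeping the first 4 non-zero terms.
(-82·π^2 + 4·π^4 + 494)·sin(x) + (-2·π^4 - 35/2 + 11·π^2)·sin(2·x) + (-98·π^2/27 + 250/81 + 4·π^4/3)·sin(3·x) + (-π^4 - 37/32 + 7·π^2/4)·sin(4·x)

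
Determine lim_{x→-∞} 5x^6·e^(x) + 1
The product is a 0·∞ indeterminate form at x → -∞.
Rewrite the product as 5x^6 / e^(-x) (an ∞/∞ form) and apply L'Hôpital, or use the standard hierarchy e^(|x|) ≫ |x^6| as x → -∞.
The indeterminate product → 0, so the limit = 1.

Final answer: 1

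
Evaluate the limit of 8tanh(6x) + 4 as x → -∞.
Evaluate the dominant behaviour as x → -∞; each term tends to a finite value or vanishes.
Limit = -4.

Final answer: -4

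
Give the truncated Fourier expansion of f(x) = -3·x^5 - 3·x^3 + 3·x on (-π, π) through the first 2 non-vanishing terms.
(-678 - 6·π^4 + 114·π^2)·sin(x) + (-12·π^2 + 15 + 3·π^4)·sin(2·x)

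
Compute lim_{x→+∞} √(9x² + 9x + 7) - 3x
As x → +∞: multiply by the conjugate to get (9x+7)/(√(9x²+9x+7)+3x); the denominator ~ 6x, so the limit is 9/6 = 3/2.
Limit = 3/2.

Final answer: 3/2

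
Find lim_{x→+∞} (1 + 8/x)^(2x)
As x → +∞: write (1 + 8/x)^(2x) = ((1 + 8/x)^x)^2 → (e^8)^2 = e^16.
Limit = e^(16).

Final answer: e^(16)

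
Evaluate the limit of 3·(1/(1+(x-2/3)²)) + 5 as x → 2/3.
Direct substitution at x = 2/3 gives 8.

Final answer: 8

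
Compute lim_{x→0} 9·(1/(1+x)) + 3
Direct substitution at x = 0 gives 12.

Final answer: 12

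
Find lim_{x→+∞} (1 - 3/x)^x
As x → +∞: this is the defining limit (1 - 3/x)^x → e^(-3).
Limit = e^(-3).

Final answer: e^(-3)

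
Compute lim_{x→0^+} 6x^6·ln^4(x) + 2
The product is a 0·∞ indeterminate form at x → 0⁺.
Rewrite the product as 6·ln^4(x) / x^(-6) and apply L'Hôpital, or use the standard hierarchy x^(-6) ≫ |ln x|^4 as x → 0⁺.
The indeterminate product → 0, so the limit = 2.

Final answer: 2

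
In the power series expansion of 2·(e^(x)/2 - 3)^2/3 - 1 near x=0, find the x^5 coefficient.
Expand to order 5: 2·(e^(x)/2 - 3)^2/3 - 1 = x^5/36 + x^4/36 - x^3/9 - 2·x^2/3 - 5·x/3 + 19/6 + O(x^6).
The coefficient of x^5 is 1/36.

Final answer: 1/36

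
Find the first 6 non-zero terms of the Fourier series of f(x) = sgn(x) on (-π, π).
4·sin(x)/π + 4·sin(3·x)/(3·π) + 4·sin(5·x)/(5·π) + 4·sin(7·x)/(7·π) + 4·sin(9·x)/(9·π) + 4·sin(11·x)/(11·π)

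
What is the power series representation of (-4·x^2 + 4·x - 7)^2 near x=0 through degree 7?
16·x^4 - 32·x^3 + 72·x^2 - 56·x + 49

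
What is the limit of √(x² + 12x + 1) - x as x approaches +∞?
This is an ∞ − ∞ indeterminate form.
Multiply and divide by the conjugate √(x²+12x + 1) + x; the x² terms cancel, leaving (12x + 1)/(√(x²+12x + 1)+x) → 12/2 = 6.
Limit = 6.

Final answer: 6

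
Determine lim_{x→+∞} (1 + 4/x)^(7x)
As x → +∞: write (1 + 4/x)^(7x) = ((1 + 4/x)^x)^7 → (e^4)^7 = e^28.
Limit = e^(28).

Final answer: e^(28)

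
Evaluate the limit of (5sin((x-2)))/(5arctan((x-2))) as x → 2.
Both numerator and denominator → 0 as x → 2; this is a 0/0 indeterminate form.
Expand each to leading order near x = 2: numerator ~ 5·(x - 2), denominator ~ 5·(x - 2).
The limit of the ratio is 1.

Final answer: 1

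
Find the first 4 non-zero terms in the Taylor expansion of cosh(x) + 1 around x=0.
x^6/720 + x^4/24 + x^2/2 + 2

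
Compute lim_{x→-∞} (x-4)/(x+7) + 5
Evaluate the dominant behaviour as x → -∞; each term tends to a finite value or vanishes.
Limit = 6.

Final answer: 6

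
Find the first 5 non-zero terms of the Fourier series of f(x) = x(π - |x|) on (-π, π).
8·sin(x)/π + 8·sin(3·x)/(27·π) + 8·sin(5·x)/(125·π) + 8·sin(7·x)/(343·π) + 8·sin(9·x)/(729·π)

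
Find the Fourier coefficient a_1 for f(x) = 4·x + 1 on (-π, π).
a_1 = (1/π) ∫_{-π}^{π} f(x)·cos(1x) dx.
Evaluate the integral (use parity and integration by parts as needed): a_1 = 0.

Final answer: 0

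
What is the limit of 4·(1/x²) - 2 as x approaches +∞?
Evaluate the dominant behaviour as x → +∞; each term tends to a finite value or vanishes.
Limit = -2.

Final answer: -2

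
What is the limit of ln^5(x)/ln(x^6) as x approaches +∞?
This is an ∞/∞ indeterminate form as x → +∞.
Write ln(x^6) = 6·ln(x), reducing the quotient to ln^4(x)/6 → ∞.
Limit = ∞.

Final answer: ∞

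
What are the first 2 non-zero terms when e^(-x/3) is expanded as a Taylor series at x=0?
1 - x/3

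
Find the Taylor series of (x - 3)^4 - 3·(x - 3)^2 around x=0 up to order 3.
-12·x^3 + 51·x^2 - 90·x + 54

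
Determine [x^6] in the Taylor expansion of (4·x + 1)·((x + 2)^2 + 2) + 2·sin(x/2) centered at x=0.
Expand to order 6: (4·x + 1)·((x + 2)^2 + 2) + 2·sin(x/2) = x^5/1920 + 95·x^3/24 + 17·x^2 + 29·x + 6 + O(x^7).
The coefficient of x^6 is 0.

Final answer: 0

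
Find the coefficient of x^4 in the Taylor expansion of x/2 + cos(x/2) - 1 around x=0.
Expand to order 4: x/2 + cos(x/2) - 1 = x^4/384 - x^2/8 + x/2 + O(x^5).
The coefficient of x^4 is 1/384.

Final answer: 1/384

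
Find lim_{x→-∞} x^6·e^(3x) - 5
The product is a 0·∞ indeterminate form at x → -∞.
Rewrite the product as x^6 / e^(-3x) (an ∞/∞ form) and apply L'Hôpital, or use the standard hierarchy e^(3|x|) ≫ |x^6| as x → -∞.
The indeterminate product → 0, so the limit = -5.

Final answer: -5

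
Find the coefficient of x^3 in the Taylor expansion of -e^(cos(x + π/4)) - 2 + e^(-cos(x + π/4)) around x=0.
Expand to order 3: -e^(cos(x + π/4)) - 2 + e^(-cos(x + π/4)) = x^3·(-e^(√(2)/2)/4 - √(2)·e^(√(2)/2)/24 - √(2)·e^(-√(2)/2)/24 + e^(-√(2)/2)/4) + x^2·(-e^(√(2)/2)/4 + e^(-√(2)/2)/4 + √(2)·e^(-√(2)/2)/4 + √(2)·e^(√(2)/2)/4) + x·(√(2)·e^(-√(2)/2)/2 + √(2)·e^(√(2)/2)/2) - e^(√(2)/2) - 2 + e^(-√(2)/2) + O(x^4).
The coefficient of x^3 is -e^(√(2)/2)/4 - √(2)·e^(√(2)/2)/24 - √(2)·e^(-√(2)/2)/24 + e^(-√(2)/2)/4.

Final answer: -e^(√(2)/2)/4 - √(2)·e^(√(2)/2)/24 - √(2)·e^(-√(2)/2)/24 + e^(-√(2)/2)/4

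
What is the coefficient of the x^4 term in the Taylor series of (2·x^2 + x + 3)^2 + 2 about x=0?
Expand to order 4: (2·x^2 + x + 3)^2 + 2 = 4·x^4 + 4·x^3 + 13·x^2 + 6·x + 11 + O(x^5).
The coefficient of x^4 is 4.

Final answer: 4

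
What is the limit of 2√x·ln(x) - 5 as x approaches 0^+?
The product is a 0·∞ indeterminate form at x → 0⁺.
Rewrite the product as 2·ln(x) / x^(-1/2) and apply L'Hôpital, or use the standard hierarchy x^(-1/2) ≫ |ln x| as x → 0⁺.
The indeterminate product → 0, so the limit = -5.

Final answer: -5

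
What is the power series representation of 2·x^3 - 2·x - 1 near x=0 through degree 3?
2·x^3 - 2·x - 1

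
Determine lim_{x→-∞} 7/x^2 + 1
Evaluate the dominant behaviour as x → -∞; each term tends to a finite value or vanishes.
Limit = 1.

Final answer: 1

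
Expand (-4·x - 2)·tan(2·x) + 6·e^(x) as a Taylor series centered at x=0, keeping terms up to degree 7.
-34813·x^7/2520 - 2047·x^6/120 - 509·x^5/60 - 125·x^4/12 - 13·x^3/3 - 5·x^2 + 2·x + 6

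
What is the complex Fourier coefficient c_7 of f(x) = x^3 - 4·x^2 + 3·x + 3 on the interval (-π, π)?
Compute the real Fourier coefficients first: a_7 = 16/49, b_7 = 282/343 + 2·π^2/7.
Then c_7 = (a_7 − i·b_7)/2 = 8/49 - i·π^2/7 - 141·i/343.

Final answer: 8/49 - i·π^2/7 - 141·i/343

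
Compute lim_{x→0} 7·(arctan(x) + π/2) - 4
Direct substitution at x = 0 gives -4 + 7·π/2.

Final answer: -4 + 7·π/2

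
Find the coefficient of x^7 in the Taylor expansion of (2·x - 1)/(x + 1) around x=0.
Expand to order 7: (2·x - 1)/(x + 1) = 3·x^7 - 3·x^6 + 3·x^5 - 3·x^4 + 3·x^3 - 3·x^2 + 3·x - 1 + O(x^8).
The coefficient of x^7 is 3.

Final answer: 3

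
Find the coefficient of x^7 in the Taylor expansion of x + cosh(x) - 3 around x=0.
Expand to order 7: x + cosh(x) - 3 = x^6/720 + x^4/24 + x^2/2 + x - 2 + O(x^8).
The coefficient of x^7 is 0.

Final answer: 0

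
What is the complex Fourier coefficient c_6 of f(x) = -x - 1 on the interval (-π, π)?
Compute the real Fourier coefficients first: a_6 = 0, b_6 = 1/3.
Then c_6 = (a_6 − i·b_6)/2 = -i/6.

Final answer: -i/6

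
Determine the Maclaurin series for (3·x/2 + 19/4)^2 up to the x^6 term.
9·x^2/4 + 57·x/4 + 361/16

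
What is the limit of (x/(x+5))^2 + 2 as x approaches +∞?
As x → +∞: x/(x+5) = 1/(1 + 5/x) → 1, and the 2nd power of a limit-1 base also → 1; with the additive constant, 1 + 2 = 3.
Limit = 3.

Final answer: 3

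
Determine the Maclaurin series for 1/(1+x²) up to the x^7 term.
-x^6 + x^4 - x^2 + 1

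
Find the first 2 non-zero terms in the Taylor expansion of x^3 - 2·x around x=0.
x^3 - 2·x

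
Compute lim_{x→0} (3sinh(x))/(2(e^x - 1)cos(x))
Both numerator and denominator → 0 as x → 0; this is a 0/0 indeterminate form.
Expand each to leading order near x = 0: numerator ~ 3·x, denominator ~ 2·x.
The limit of the ratio is 3/2.

Final answer: 3/2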